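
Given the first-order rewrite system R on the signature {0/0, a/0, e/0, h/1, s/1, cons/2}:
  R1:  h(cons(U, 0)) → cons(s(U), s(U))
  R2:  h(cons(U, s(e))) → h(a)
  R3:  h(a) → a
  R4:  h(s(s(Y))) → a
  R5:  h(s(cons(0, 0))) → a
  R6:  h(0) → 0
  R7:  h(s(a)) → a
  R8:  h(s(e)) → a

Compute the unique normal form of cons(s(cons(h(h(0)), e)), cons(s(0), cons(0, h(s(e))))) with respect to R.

1. cons(s(cons(h(h(0)), e)), cons(s(0), cons(0, h(s(e)))))  →  cons(s(cons(h(0), e)), cons(s(0), cons(0, h(s(e)))))   [R6 at 1.1.1.1]
2. cons(s(cons(h(0), e)), cons(s(0), cons(0, h(s(e)))))  →  cons(s(cons(0, e)), cons(s(0), cons(0, h(s(e)))))   [R6 at 1.1.1]
3. cons(s(cons(0, e)), cons(s(0), cons(0, h(s(e)))))  →  cons(s(cons(0, e)), cons(s(0), cons(0, a)))   [R8 at 2.2.2]

cons(s(cons(0, e)), cons(s(0), cons(0, a)))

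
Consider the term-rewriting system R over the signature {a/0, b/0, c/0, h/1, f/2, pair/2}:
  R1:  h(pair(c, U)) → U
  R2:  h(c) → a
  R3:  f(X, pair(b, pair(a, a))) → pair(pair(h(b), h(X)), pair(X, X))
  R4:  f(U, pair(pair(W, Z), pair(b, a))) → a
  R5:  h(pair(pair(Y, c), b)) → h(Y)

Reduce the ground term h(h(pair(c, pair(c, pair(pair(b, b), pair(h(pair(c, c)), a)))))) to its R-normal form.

1. h(h(pair(c, pair(c, pair(pair(b, b), pair(h(pair(c, c)), a))))))  →  h(pair(c, pair(pair(b, b), pair(h(pair(c, c)), a))))   [R1 at 1]
2. h(pair(c, pair(pair(b, b), pair(h(pair(c, c)), a))))  →  pair(pair(b, b), pair(h(pair(c, c)), a))   [R1 at ε]
3. pair(pair(b, b), pair(h(pair(c, c)), a))  →  pair(pair(b, b), pair(c, a))   [R1 at 2.1]

pair(pair(b, b), pair(c, a))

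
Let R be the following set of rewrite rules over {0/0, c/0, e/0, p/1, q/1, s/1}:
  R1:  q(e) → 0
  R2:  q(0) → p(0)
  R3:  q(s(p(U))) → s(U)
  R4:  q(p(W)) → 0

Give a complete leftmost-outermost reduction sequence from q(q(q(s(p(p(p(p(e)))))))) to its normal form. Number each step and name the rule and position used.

s(p(e))

1. q(q(q(s(p(p(p(p(e))))))))  →  q(q(s(p(p(p(e))))))   [R3 at 1.1]
2. q(q(s(p(p(p(e))))))  →  q(s(p(p(e))))   [R3 at 1]
3. q(s(p(p(e))))  →  s(p(e))   [R3 at ε]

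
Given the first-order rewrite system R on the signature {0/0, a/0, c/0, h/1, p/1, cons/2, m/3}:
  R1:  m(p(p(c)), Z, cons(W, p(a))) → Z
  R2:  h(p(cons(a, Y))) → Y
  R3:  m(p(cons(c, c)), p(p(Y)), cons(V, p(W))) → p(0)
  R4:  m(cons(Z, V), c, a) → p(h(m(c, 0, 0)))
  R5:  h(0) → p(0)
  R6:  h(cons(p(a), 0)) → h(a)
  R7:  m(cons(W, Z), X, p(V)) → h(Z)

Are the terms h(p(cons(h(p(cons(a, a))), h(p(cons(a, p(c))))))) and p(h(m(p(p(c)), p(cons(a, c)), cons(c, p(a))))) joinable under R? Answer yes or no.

Reduce t₁ = h(p(cons(h(p(cons(a, a))), h(p(cons(a, p(c))))))):
1. h(p(cons(h(p(cons(a, a))), h(p(cons(a, p(c)))))))  →  h(p(cons(a, h(p(cons(a, p(c)))))))   [R2 at 1.1.1]
2. h(p(cons(a, h(p(cons(a, p(c)))))))  →  h(p(cons(a, p(c))))   [R2 at ε]
3. h(p(cons(a, p(c))))  →  p(c)   [R2 at ε]

Reduce t₂ = p(h(m(p(p(c)), p(cons(a, c)), cons(c, p(a))))):
1. p(h(m(p(p(c)), p(cons(a, c)), cons(c, p(a)))))  →  p(h(p(cons(a, c))))   [R1 at 1.1]
2. p(h(p(cons(a, c))))  →  p(c)   [R2 at 1]

yes — NF(t₁) = p(c), NF(t₂) = p(c)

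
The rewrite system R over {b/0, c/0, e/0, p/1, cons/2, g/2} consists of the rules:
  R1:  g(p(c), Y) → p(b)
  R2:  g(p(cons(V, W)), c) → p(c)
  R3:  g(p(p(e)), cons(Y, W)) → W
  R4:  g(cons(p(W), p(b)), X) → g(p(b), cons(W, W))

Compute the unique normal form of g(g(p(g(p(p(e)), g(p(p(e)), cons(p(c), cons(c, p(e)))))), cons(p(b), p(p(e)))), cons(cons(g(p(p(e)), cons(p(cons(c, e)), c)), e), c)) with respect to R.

1. g(g(p(g(p(p(e)), g(p(p(e)), cons(p(c), cons(c, p(e)))))), cons(p(b), p(p(e)))), cons(cons(g(p(p(e)), cons(p(cons(c, e)), c)), e), c))  →  g(g(p(g(p(p(e)), cons(c, p(e)))), cons(p(b), p(p(e)))), cons(cons(g(p(p(e)), cons(p(cons(c, e)), c)), e), c))   [R3 at 1.1.1.2]
2. g(g(p(g(p(p(e)), cons(c, p(e)))), cons(p(b), p(p(e)))), cons(cons(g(p(p(e)), cons(p(cons(c, e)), c)), e), c))  →  g(g(p(p(e)), cons(p(b), p(p(e)))), cons(cons(g(p(p(e)), cons(p(cons(c, e)), c)), e), c))   [R3 at 1.1.1]
3. g(g(p(p(e)), cons(p(b), p(p(e)))), cons(cons(g(p(p(e)), cons(p(cons(c, e)), c)), e), c))  →  g(p(p(e)), cons(cons(g(p(p(e)), cons(p(cons(c, e)), c)), e), c))   [R3 at 1]
4. g(p(p(e)), cons(cons(g(p(p(e)), cons(p(cons(c, e)), c)), e), c))  →  c   [R3 at ε]

c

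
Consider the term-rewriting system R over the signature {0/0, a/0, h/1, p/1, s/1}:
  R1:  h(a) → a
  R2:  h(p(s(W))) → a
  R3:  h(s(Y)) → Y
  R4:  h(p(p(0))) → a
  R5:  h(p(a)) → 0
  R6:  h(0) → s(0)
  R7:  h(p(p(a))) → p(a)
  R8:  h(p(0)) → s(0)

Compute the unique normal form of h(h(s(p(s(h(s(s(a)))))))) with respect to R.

1. h(h(s(p(s(h(s(s(a))))))))  →  h(p(s(h(s(s(a))))))   [R3 at 1]
2. h(p(s(h(s(s(a))))))  →  a   [R2 at ε]

a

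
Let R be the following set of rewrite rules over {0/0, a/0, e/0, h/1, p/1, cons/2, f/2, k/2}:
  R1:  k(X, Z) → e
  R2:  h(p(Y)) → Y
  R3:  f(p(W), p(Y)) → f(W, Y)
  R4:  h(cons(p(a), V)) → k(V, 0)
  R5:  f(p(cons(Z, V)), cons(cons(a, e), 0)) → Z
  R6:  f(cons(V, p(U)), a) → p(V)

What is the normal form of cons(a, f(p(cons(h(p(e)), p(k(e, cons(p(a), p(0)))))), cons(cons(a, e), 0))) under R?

1. cons(a, f(p(cons(h(p(e)), p(k(e, cons(p(a), p(0)))))), cons(cons(a, e), 0)))  →  cons(a, h(p(e)))   [R5 at 2]
2. cons(a, h(p(e)))  →  cons(a, e)   [R2 at 2]

cons(a, e)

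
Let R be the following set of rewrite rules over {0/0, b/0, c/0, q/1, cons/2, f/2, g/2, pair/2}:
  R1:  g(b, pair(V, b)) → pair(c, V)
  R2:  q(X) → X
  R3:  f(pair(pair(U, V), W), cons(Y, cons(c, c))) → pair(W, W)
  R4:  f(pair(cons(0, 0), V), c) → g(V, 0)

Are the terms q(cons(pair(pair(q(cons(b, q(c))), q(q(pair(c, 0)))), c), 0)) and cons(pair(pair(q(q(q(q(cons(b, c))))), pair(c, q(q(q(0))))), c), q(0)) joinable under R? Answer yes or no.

yes — NF(t₁) = cons(pair(pair(cons(b, c), pair(c, 0)), c), 0), NF(t₂) = cons(pair(pair(cons(b, c), pair(c, 0)), c), 0)

Reduce t₁ = q(cons(pair(pair(q(cons(b, q(c))), q(q(pair(c, 0)))), c), 0)):
1. q(cons(pair(pair(q(cons(b, q(c))), q(q(pair(c, 0)))), c), 0))  →  cons(pair(pair(q(cons(b, q(c))), q(q(pair(c, 0)))), c), 0)   [R2 at ε]
2. cons(pair(pair(q(cons(b, q(c))), q(q(pair(c, 0)))), c), 0)  →  cons(pair(pair(cons(b, q(c)), q(q(pair(c, 0)))), c), 0)   [R2 at 1.1.1]
3. cons(pair(pair(cons(b, q(c)), q(q(pair(c, 0)))), c), 0)  →  cons(pair(pair(cons(b, c), q(q(pair(c, 0)))), c), 0)   [R2 at 1.1.1.2]
4. cons(pair(pair(cons(b, c), q(q(pair(c, 0)))), c), 0)  →  cons(pair(pair(cons(b, c), q(pair(c, 0))), c), 0)   [R2 at 1.1.2]
5. cons(pair(pair(cons(b, c), q(pair(c, 0))), c), 0)  →  cons(pair(pair(cons(b, c), pair(c, 0)), c), 0)   [R2 at 1.1.2]

Reduce t₂ = cons(pair(pair(q(q(q(q(cons(b, c))))), pair(c, q(q(q(0))))), c), q(0)):
1. cons(pair(pair(q(q(q(q(cons(b, c))))), pair(c, q(q(q(0))))), c), q(0))  →  cons(pair(pair(q(q(q(cons(b, c)))), pair(c, q(q(q(0))))), c), q(0))   [R2 at 1.1.1]
2. cons(pair(pair(q(q(q(cons(b, c)))), pair(c, q(q(q(0))))), c), q(0))  →  cons(pair(pair(q(q(cons(b, c))), pair(c, q(q(q(0))))), c), q(0))   [R2 at 1.1.1]
3. cons(pair(pair(q(q(cons(b, c))), pair(c, q(q(q(0))))), c), q(0))  →  cons(pair(pair(q(cons(b, c)), pair(c, q(q(q(0))))), c), q(0))   [R2 at 1.1.1]
4. cons(pair(pair(q(cons(b, c)), pair(c, q(q(q(0))))), c), q(0))  →  cons(pair(pair(cons(b, c), pair(c, q(q(q(0))))), c), q(0))   [R2 at 1.1.1]
5. cons(pair(pair(cons(b, c), pair(c, q(q(q(0))))), c), q(0))  →  cons(pair(pair(cons(b, c), pair(c, q(q(0)))), c), q(0))   [R2 at 1.1.2.2]
6. cons(pair(pair(cons(b, c), pair(c, q(q(0)))), c), q(0))  →  cons(pair(pair(cons(b, c), pair(c, q(0))), c), q(0))   [R2 at 1.1.2.2]
7. cons(pair(pair(cons(b, c), pair(c, q(0))), c), q(0))  →  cons(pair(pair(cons(b, c), pair(c, 0)), c), q(0))   [R2 at 1.1.2.2]
8. cons(pair(pair(cons(b, c), pair(c, 0)), c), q(0))  →  cons(pair(pair(cons(b, c), pair(c, 0)), c), 0)   [R2 at 2]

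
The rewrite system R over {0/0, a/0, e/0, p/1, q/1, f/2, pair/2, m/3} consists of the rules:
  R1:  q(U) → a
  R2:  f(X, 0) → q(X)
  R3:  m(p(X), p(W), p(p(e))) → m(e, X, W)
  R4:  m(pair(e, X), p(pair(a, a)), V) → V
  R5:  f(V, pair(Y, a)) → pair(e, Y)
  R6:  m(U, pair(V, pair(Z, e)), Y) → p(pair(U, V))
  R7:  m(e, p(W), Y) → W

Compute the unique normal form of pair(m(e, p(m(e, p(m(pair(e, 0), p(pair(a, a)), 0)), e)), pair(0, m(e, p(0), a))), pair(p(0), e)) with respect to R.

1. pair(m(e, p(m(e, p(m(pair(e, 0), p(pair(a, a)), 0)), e)), pair(0, m(e, p(0), a))), pair(p(0), e))  →  pair(m(e, p(m(pair(e, 0), p(pair(a, a)), 0)), e), pair(p(0), e))   [R7 at 1]
2. pair(m(e, p(m(pair(e, 0), p(pair(a, a)), 0)), e), pair(p(0), e))  →  pair(m(pair(e, 0), p(pair(a, a)), 0), pair(p(0), e))   [R7 at 1]
3. pair(m(pair(e, 0), p(pair(a, a)), 0), pair(p(0), e))  →  pair(0, pair(p(0), e))   [R4 at 1]

pair(0, pair(p(0), e))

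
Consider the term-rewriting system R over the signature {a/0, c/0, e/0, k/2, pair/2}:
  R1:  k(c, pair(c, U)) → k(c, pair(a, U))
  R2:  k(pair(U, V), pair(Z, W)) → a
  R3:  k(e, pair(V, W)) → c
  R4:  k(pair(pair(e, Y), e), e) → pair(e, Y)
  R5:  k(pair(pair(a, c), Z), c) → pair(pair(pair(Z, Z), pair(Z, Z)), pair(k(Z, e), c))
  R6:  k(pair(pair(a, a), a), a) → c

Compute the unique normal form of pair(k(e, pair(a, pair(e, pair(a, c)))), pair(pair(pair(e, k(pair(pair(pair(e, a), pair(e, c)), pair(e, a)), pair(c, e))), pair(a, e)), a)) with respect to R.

1. pair(k(e, pair(a, pair(e, pair(a, c)))), pair(pair(pair(e, k(pair(pair(pair(e, a), pair(e, c)), pair(e, a)), pair(c, e))), pair(a, e)), a))  →  pair(c, pair(pair(pair(e, k(pair(pair(pair(e, a), pair(e, c)), pair(e, a)), pair(c, e))), pair(a, e)), a))   [R3 at 1]
2. pair(c, pair(pair(pair(e, k(pair(pair(pair(e, a), pair(e, c)), pair(e, a)), pair(c, e))), pair(a, e)), a))  →  pair(c, pair(pair(pair(e, a), pair(a, e)), a))   [R2 at 2.1.1.2]

pair(c, pair(pair(pair(e, a), pair(a, e)), a))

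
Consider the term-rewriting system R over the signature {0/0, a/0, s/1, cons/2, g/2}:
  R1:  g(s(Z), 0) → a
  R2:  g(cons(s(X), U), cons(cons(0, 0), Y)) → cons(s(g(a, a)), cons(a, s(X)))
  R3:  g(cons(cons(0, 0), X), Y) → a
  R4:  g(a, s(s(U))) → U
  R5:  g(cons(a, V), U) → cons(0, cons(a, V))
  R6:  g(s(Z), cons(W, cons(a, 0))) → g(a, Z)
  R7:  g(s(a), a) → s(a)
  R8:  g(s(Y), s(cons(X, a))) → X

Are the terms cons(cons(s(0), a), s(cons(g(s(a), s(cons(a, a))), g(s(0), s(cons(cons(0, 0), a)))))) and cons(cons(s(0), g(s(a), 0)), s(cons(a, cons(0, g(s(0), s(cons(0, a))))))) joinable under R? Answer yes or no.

Reduce t₁ = cons(cons(s(0), a), s(cons(g(s(a), s(cons(a, a))), g(s(0), s(cons(cons(0, 0), a)))))):
1. cons(cons(s(0), a), s(cons(g(s(a), s(cons(a, a))), g(s(0), s(cons(cons(0, 0), a))))))  →  cons(cons(s(0), a), s(cons(a, g(s(0), s(cons(cons(0, 0), a))))))   [R8 at 2.1.1]
2. cons(cons(s(0), a), s(cons(a, g(s(0), s(cons(cons(0, 0), a))))))  →  cons(cons(s(0), a), s(cons(a, cons(0, 0))))   [R8 at 2.1.2]

Reduce t₂ = cons(cons(s(0), g(s(a), 0)), s(cons(a, cons(0, g(s(0), s(cons(0, a))))))):
1. cons(cons(s(0), g(s(a), 0)), s(cons(a, cons(0, g(s(0), s(cons(0, a)))))))  →  cons(cons(s(0), a), s(cons(a, cons(0, g(s(0), s(cons(0, a)))))))   [R1 at 1.2]
2. cons(cons(s(0), a), s(cons(a, cons(0, g(s(0), s(cons(0, a)))))))  →  cons(cons(s(0), a), s(cons(a, cons(0, 0))))   [R8 at 2.1.2.2]

yes — NF(t₁) = cons(cons(s(0), a), s(cons(a, cons(0, 0)))), NF(t₂) = cons(cons(s(0), a), s(cons(a, cons(0, 0))))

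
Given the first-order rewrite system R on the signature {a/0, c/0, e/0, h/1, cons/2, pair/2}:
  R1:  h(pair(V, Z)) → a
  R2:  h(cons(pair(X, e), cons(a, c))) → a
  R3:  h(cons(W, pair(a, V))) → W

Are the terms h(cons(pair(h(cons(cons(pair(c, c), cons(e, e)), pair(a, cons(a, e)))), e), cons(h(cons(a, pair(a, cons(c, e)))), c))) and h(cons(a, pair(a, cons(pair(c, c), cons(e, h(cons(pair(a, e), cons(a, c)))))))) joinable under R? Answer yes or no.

yes — NF(t₁) = a, NF(t₂) = a

Reduce t₁ = h(cons(pair(h(cons(cons(pair(c, c), cons(e, e)), pair(a, cons(a, e)))), e), cons(h(cons(a, pair(a, cons(c, e)))), c))):
1. h(cons(pair(h(cons(cons(pair(c, c), cons(e, e)), pair(a, cons(a, e)))), e), cons(h(cons(a, pair(a, cons(c, e)))), c)))  →  h(cons(pair(cons(pair(c, c), cons(e, e)), e), cons(h(cons(a, pair(a, cons(c, e)))), c)))   [R3 at 1.1.1]
2. h(cons(pair(cons(pair(c, c), cons(e, e)), e), cons(h(cons(a, pair(a, cons(c, e)))), c)))  →  h(cons(pair(cons(pair(c, c), cons(e, e)), e), cons(a, c)))   [R3 at 1.2.1]
3. h(cons(pair(cons(pair(c, c), cons(e, e)), e), cons(a, c)))  →  a   [R2 at ε]

Reduce t₂ = h(cons(a, pair(a, cons(pair(c, c), cons(e, h(cons(pair(a, e), cons(a, c)))))))):
1. h(cons(a, pair(a, cons(pair(c, c), cons(e, h(cons(pair(a, e), cons(a, c))))))))  →  a   [R3 at ε]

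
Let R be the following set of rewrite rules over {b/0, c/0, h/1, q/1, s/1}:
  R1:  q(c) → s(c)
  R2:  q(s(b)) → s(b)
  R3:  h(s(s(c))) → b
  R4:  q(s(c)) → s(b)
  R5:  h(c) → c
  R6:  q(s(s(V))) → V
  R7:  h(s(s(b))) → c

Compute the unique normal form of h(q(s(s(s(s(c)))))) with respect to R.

1. h(q(s(s(s(s(c))))))  →  h(s(s(c)))   [R6 at 1]
2. h(s(s(c)))  →  b   [R3 at ε]

b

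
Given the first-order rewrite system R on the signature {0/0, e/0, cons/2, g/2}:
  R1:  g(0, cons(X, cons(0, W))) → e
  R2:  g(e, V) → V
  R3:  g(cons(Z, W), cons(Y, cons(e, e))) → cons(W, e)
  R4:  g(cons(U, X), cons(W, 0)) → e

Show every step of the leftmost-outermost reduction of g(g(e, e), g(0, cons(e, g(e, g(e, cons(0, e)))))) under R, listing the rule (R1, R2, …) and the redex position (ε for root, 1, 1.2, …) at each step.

e

1. g(g(e, e), g(0, cons(e, g(e, g(e, cons(0, e))))))  →  g(e, g(0, cons(e, g(e, g(e, cons(0, e))))))   [R2 at 1]
2. g(e, g(0, cons(e, g(e, g(e, cons(0, e))))))  →  g(0, cons(e, g(e, g(e, cons(0, e)))))   [R2 at ε]
3. g(0, cons(e, g(e, g(e, cons(0, e)))))  →  g(0, cons(e, g(e, cons(0, e))))   [R2 at 2.2]
4. g(0, cons(e, g(e, cons(0, e))))  →  g(0, cons(e, cons(0, e)))   [R2 at 2.2]
5. g(0, cons(e, cons(0, e)))  →  e   [R1 at ε]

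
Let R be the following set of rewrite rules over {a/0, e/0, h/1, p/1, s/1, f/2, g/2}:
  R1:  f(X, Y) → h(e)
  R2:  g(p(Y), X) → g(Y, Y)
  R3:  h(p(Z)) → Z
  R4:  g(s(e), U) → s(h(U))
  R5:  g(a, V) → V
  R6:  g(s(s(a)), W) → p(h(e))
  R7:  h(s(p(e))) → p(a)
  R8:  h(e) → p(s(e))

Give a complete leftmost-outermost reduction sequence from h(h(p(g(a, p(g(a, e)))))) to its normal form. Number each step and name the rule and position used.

1. h(h(p(g(a, p(g(a, e))))))  →  h(g(a, p(g(a, e))))   [R3 at 1]
2. h(g(a, p(g(a, e))))  →  h(p(g(a, e)))   [R5 at 1]
3. h(p(g(a, e)))  →  g(a, e)   [R3 at ε]
4. g(a, e)  →  e   [R5 at ε]

e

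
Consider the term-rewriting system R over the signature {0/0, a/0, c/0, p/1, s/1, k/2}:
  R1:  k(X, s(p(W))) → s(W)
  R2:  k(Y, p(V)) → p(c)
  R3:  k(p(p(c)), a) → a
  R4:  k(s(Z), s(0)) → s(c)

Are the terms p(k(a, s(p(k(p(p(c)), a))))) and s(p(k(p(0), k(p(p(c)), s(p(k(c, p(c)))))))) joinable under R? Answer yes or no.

Reduce t₁ = p(k(a, s(p(k(p(p(c)), a))))):
1. p(k(a, s(p(k(p(p(c)), a)))))  →  p(s(k(p(p(c)), a)))   [R1 at 1]
2. p(s(k(p(p(c)), a)))  →  p(s(a))   [R3 at 1.1]

Reduce t₂ = s(p(k(p(0), k(p(p(c)), s(p(k(c, p(c)))))))):
1. s(p(k(p(0), k(p(p(c)), s(p(k(c, p(c))))))))  →  s(p(k(p(0), s(k(c, p(c))))))   [R1 at 1.1.2]
2. s(p(k(p(0), s(k(c, p(c))))))  →  s(p(k(p(0), s(p(c)))))   [R2 at 1.1.2.1]
3. s(p(k(p(0), s(p(c)))))  →  s(p(s(c)))   [R1 at 1.1]

no — NF(t₁) = p(s(a)), NF(t₂) = s(p(s(c)))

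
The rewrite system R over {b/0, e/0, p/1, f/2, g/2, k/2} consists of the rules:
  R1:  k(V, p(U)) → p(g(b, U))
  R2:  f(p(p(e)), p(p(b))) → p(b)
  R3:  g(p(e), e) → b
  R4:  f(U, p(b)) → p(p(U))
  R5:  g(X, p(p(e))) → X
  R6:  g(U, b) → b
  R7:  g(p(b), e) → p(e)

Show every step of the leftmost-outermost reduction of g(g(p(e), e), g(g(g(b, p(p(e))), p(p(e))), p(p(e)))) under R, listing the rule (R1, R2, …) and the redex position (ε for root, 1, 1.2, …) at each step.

1. g(g(p(e), e), g(g(g(b, p(p(e))), p(p(e))), p(p(e))))  →  g(b, g(g(g(b, p(p(e))), p(p(e))), p(p(e))))   [R3 at 1]
2. g(b, g(g(g(b, p(p(e))), p(p(e))), p(p(e))))  →  g(b, g(g(b, p(p(e))), p(p(e))))   [R5 at 2]
3. g(b, g(g(b, p(p(e))), p(p(e))))  →  g(b, g(b, p(p(e))))   [R5 at 2]
4. g(b, g(b, p(p(e))))  →  g(b, b)   [R5 at 2]
5. g(b, b)  →  b   [R6 at ε]

b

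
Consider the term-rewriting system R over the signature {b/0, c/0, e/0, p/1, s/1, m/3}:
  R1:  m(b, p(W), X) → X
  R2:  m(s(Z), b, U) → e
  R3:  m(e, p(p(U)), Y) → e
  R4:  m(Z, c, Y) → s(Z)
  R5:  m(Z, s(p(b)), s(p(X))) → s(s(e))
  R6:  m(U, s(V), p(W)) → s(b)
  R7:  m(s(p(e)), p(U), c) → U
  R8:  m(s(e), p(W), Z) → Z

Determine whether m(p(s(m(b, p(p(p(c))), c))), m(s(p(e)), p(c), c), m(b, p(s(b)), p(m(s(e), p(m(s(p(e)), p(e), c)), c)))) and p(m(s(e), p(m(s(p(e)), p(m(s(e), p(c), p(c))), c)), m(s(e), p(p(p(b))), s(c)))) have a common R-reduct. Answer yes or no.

no — NF(t₁) = s(p(s(c))), NF(t₂) = p(s(c))

Reduce t₁ = m(p(s(m(b, p(p(p(c))), c))), m(s(p(e)), p(c), c), m(b, p(s(b)), p(m(s(e), p(m(s(p(e)), p(e), c)), c)))):
1. m(p(s(m(b, p(p(p(c))), c))), m(s(p(e)), p(c), c), m(b, p(s(b)), p(m(s(e), p(m(s(p(e)), p(e), c)), c))))  →  m(p(s(c)), m(s(p(e)), p(c), c), m(b, p(s(b)), p(m(s(e), p(m(s(p(e)), p(e), c)), c))))   [R1 at 1.1.1]
2. m(p(s(c)), m(s(p(e)), p(c), c), m(b, p(s(b)), p(m(s(e), p(m(s(p(e)), p(e), c)), c))))  →  m(p(s(c)), c, m(b, p(s(b)), p(m(s(e), p(m(s(p(e)), p(e), c)), c))))   [R7 at 2]
3. m(p(s(c)), c, m(b, p(s(b)), p(m(s(e), p(m(s(p(e)), p(e), c)), c))))  →  s(p(s(c)))   [R4 at ε]

Reduce t₂ = p(m(s(e), p(m(s(p(e)), p(m(s(e), p(c), p(c))), c)), m(s(e), p(p(p(b))), s(c)))):
1. p(m(s(e), p(m(s(p(e)), p(m(s(e), p(c), p(c))), c)), m(s(e), p(p(p(b))), s(c))))  →  p(m(s(e), p(p(p(b))), s(c)))   [R8 at 1]
2. p(m(s(e), p(p(p(b))), s(c)))  →  p(s(c))   [R8 at 1]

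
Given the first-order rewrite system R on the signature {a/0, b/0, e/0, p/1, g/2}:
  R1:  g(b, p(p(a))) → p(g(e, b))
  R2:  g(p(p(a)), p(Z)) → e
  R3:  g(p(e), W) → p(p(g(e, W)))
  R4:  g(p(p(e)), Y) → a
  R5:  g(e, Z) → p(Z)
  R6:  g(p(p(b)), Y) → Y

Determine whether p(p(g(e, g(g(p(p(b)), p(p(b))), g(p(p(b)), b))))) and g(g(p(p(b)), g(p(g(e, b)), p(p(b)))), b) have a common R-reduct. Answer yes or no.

Reduce t₁ = p(p(g(e, g(g(p(p(b)), p(p(b))), g(p(p(b)), b))))):
1. p(p(g(e, g(g(p(p(b)), p(p(b))), g(p(p(b)), b)))))  →  p(p(p(g(g(p(p(b)), p(p(b))), g(p(p(b)), b)))))   [R5 at 1.1]
2. p(p(p(g(g(p(p(b)), p(p(b))), g(p(p(b)), b)))))  →  p(p(p(g(p(p(b)), g(p(p(b)), b)))))   [R6 at 1.1.1.1]
3. p(p(p(g(p(p(b)), g(p(p(b)), b)))))  →  p(p(p(g(p(p(b)), b))))   [R6 at 1.1.1]
4. p(p(p(g(p(p(b)), b))))  →  p(p(p(b)))   [R6 at 1.1.1]

Reduce t₂ = g(g(p(p(b)), g(p(g(e, b)), p(p(b)))), b):
1. g(g(p(p(b)), g(p(g(e, b)), p(p(b)))), b)  →  g(g(p(g(e, b)), p(p(b))), b)   [R6 at 1]
2. g(g(p(g(e, b)), p(p(b))), b)  →  g(g(p(p(b)), p(p(b))), b)   [R5 at 1.1.1]
3. g(g(p(p(b)), p(p(b))), b)  →  g(p(p(b)), b)   [R6 at 1]
4. g(p(p(b)), b)  →  b   [R6 at ε]

no — NF(t₁) = p(p(p(b))), NF(t₂) = b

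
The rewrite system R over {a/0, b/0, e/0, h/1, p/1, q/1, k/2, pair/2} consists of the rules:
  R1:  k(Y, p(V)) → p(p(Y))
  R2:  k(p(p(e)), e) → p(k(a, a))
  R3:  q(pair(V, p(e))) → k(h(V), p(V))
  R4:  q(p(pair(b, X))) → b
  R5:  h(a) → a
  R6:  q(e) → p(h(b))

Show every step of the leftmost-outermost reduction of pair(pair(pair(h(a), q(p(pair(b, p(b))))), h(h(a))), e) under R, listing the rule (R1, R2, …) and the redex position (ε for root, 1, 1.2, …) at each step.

1. pair(pair(pair(h(a), q(p(pair(b, p(b))))), h(h(a))), e)  →  pair(pair(pair(a, q(p(pair(b, p(b))))), h(h(a))), e)   [R5 at 1.1.1]
2. pair(pair(pair(a, q(p(pair(b, p(b))))), h(h(a))), e)  →  pair(pair(pair(a, b), h(h(a))), e)   [R4 at 1.1.2]
3. pair(pair(pair(a, b), h(h(a))), e)  →  pair(pair(pair(a, b), h(a)), e)   [R5 at 1.2.1]
4. pair(pair(pair(a, b), h(a)), e)  →  pair(pair(pair(a, b), a), e)   [R5 at 1.2]

pair(pair(pair(a, b), a), e)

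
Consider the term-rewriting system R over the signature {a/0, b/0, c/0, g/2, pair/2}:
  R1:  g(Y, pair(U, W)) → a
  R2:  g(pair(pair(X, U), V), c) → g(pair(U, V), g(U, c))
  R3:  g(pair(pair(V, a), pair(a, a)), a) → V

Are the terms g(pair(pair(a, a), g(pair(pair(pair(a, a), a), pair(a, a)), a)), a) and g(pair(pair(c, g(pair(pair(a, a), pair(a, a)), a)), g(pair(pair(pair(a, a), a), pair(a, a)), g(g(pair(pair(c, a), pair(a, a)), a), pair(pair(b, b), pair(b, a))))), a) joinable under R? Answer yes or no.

no — NF(t₁) = a, NF(t₂) = c

Reduce t₁ = g(pair(pair(a, a), g(pair(pair(pair(a, a), a), pair(a, a)), a)), a):
1. g(pair(pair(a, a), g(pair(pair(pair(a, a), a), pair(a, a)), a)), a)  →  g(pair(pair(a, a), pair(a, a)), a)   [R3 at 1.2]
2. g(pair(pair(a, a), pair(a, a)), a)  →  a   [R3 at ε]

Reduce t₂ = g(pair(pair(c, g(pair(pair(a, a), pair(a, a)), a)), g(pair(pair(pair(a, a), a), pair(a, a)), g(g(pair(pair(c, a), pair(a, a)), a), pair(pair(b, b), pair(b, a))))), a):
1. g(pair(pair(c, g(pair(pair(a, a), pair(a, a)), a)), g(pair(pair(pair(a, a), a), pair(a, a)), g(g(pair(pair(c, a), pair(a, a)), a), pair(pair(b, b), pair(b, a))))), a)  →  g(pair(pair(c, a), g(pair(pair(pair(a, a), a), pair(a, a)), g(g(pair(pair(c, a), pair(a, a)), a), pair(pair(b, b), pair(b, a))))), a)   [R3 at 1.1.2]
2. g(pair(pair(c, a), g(pair(pair(pair(a, a), a), pair(a, a)), g(g(pair(pair(c, a), pair(a, a)), a), pair(pair(b, b), pair(b, a))))), a)  →  g(pair(pair(c, a), g(pair(pair(pair(a, a), a), pair(a, a)), a)), a)   [R1 at 1.2.2]
3. g(pair(pair(c, a), g(pair(pair(pair(a, a), a), pair(a, a)), a)), a)  →  g(pair(pair(c, a), pair(a, a)), a)   [R3 at 1.2]
4. g(pair(pair(c, a), pair(a, a)), a)  →  c   [R3 at ε]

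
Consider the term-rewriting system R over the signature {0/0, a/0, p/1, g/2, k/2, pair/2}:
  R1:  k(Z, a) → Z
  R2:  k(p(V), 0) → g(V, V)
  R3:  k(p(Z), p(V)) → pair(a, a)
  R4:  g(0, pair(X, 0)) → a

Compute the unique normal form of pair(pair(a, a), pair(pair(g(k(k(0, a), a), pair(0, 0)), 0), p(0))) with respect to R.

1. pair(pair(a, a), pair(pair(g(k(k(0, a), a), pair(0, 0)), 0), p(0)))  →  pair(pair(a, a), pair(pair(g(k(0, a), pair(0, 0)), 0), p(0)))   [R1 at 2.1.1.1]
2. pair(pair(a, a), pair(pair(g(k(0, a), pair(0, 0)), 0), p(0)))  →  pair(pair(a, a), pair(pair(g(0, pair(0, 0)), 0), p(0)))   [R1 at 2.1.1.1]
3. pair(pair(a, a), pair(pair(g(0, pair(0, 0)), 0), p(0)))  →  pair(pair(a, a), pair(pair(a, 0), p(0)))   [R4 at 2.1.1]

pair(pair(a, a), pair(pair(a, 0), p(0)))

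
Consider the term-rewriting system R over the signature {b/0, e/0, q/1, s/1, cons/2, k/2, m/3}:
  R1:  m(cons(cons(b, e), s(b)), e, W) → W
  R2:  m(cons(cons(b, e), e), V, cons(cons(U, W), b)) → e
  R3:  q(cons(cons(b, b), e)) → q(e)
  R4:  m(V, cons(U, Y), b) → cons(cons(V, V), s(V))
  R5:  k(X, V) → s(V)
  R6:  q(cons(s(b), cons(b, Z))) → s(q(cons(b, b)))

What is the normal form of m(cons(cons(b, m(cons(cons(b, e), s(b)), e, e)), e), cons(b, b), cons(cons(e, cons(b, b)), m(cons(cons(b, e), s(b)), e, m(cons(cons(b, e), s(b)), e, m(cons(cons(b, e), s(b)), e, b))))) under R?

e

1. m(cons(cons(b, m(cons(cons(b, e), s(b)), e, e)), e), cons(b, b), cons(cons(e, cons(b, b)), m(cons(cons(b, e), s(b)), e, m(cons(cons(b, e), s(b)), e, m(cons(cons(b, e), s(b)), e, b)))))  →  m(cons(cons(b, e), e), cons(b, b), cons(cons(e, cons(b, b)), m(cons(cons(b, e), s(b)), e, m(cons(cons(b, e), s(b)), e, m(cons(cons(b, e), s(b)), e, b)))))   [R1 at 1.1.2]
2. m(cons(cons(b, e), e), cons(b, b), cons(cons(e, cons(b, b)), m(cons(cons(b, e), s(b)), e, m(cons(cons(b, e), s(b)), e, m(cons(cons(b, e), s(b)), e, b)))))  →  m(cons(cons(b, e), e), cons(b, b), cons(cons(e, cons(b, b)), m(cons(cons(b, e), s(b)), e, m(cons(cons(b, e), s(b)), e, b))))   [R1 at 3.2]
3. m(cons(cons(b, e), e), cons(b, b), cons(cons(e, cons(b, b)), m(cons(cons(b, e), s(b)), e, m(cons(cons(b, e), s(b)), e, b))))  →  m(cons(cons(b, e), e), cons(b, b), cons(cons(e, cons(b, b)), m(cons(cons(b, e), s(b)), e, b)))   [R1 at 3.2]
4. m(cons(cons(b, e), e), cons(b, b), cons(cons(e, cons(b, b)), m(cons(cons(b, e), s(b)), e, b)))  →  m(cons(cons(b, e), e), cons(b, b), cons(cons(e, cons(b, b)), b))   [R1 at 3.2]
5. m(cons(cons(b, e), e), cons(b, b), cons(cons(e, cons(b, b)), b))  →  e   [R2 at ε]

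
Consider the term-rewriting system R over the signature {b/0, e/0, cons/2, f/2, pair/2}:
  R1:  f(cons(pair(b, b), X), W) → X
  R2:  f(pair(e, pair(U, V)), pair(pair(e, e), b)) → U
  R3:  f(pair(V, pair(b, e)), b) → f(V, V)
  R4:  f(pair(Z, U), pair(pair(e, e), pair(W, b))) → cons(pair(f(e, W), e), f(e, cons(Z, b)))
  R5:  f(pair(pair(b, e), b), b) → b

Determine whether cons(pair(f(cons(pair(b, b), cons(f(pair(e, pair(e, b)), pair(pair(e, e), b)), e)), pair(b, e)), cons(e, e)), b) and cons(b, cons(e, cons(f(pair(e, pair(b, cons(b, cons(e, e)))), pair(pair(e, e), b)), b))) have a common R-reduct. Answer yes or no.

no — NF(t₁) = cons(pair(cons(e, e), cons(e, e)), b), NF(t₂) = cons(b, cons(e, cons(b, b)))

Reduce t₁ = cons(pair(f(cons(pair(b, b), cons(f(pair(e, pair(e, b)), pair(pair(e, e), b)), e)), pair(b, e)), cons(e, e)), b):
1. cons(pair(f(cons(pair(b, b), cons(f(pair(e, pair(e, b)), pair(pair(e, e), b)), e)), pair(b, e)), cons(e, e)), b)  →  cons(pair(cons(f(pair(e, pair(e, b)), pair(pair(e, e), b)), e), cons(e, e)), b)   [R1 at 1.1]
2. cons(pair(cons(f(pair(e, pair(e, b)), pair(pair(e, e), b)), e), cons(e, e)), b)  →  cons(pair(cons(e, e), cons(e, e)), b)   [R2 at 1.1.1]

Reduce t₂ = cons(b, cons(e, cons(f(pair(e, pair(b, cons(b, cons(e, e)))), pair(pair(e, e), b)), b))):
1. cons(b, cons(e, cons(f(pair(e, pair(b, cons(b, cons(e, e)))), pair(pair(e, e), b)), b)))  →  cons(b, cons(e, cons(b, b)))   [R2 at 2.2.1]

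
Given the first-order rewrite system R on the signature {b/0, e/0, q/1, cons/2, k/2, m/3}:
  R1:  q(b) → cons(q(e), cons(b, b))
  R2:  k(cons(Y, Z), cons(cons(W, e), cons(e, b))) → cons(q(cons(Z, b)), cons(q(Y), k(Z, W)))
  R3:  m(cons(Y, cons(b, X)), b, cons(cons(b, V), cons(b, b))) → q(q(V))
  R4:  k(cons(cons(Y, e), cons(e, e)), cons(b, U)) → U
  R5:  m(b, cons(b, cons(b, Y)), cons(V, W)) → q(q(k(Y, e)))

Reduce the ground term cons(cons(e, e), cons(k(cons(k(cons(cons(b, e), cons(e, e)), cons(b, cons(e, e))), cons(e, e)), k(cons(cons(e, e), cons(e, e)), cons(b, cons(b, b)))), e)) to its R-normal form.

1. cons(cons(e, e), cons(k(cons(k(cons(cons(b, e), cons(e, e)), cons(b, cons(e, e))), cons(e, e)), k(cons(cons(e, e), cons(e, e)), cons(b, cons(b, b)))), e))  →  cons(cons(e, e), cons(k(cons(cons(e, e), cons(e, e)), k(cons(cons(e, e), cons(e, e)), cons(b, cons(b, b)))), e))   [R4 at 2.1.1.1]
2. cons(cons(e, e), cons(k(cons(cons(e, e), cons(e, e)), k(cons(cons(e, e), cons(e, e)), cons(b, cons(b, b)))), e))  →  cons(cons(e, e), cons(k(cons(cons(e, e), cons(e, e)), cons(b, b)), e))   [R4 at 2.1.2]
3. cons(cons(e, e), cons(k(cons(cons(e, e), cons(e, e)), cons(b, b)), e))  →  cons(cons(e, e), cons(b, e))   [R4 at 2.1]

cons(cons(e, e), cons(b, e))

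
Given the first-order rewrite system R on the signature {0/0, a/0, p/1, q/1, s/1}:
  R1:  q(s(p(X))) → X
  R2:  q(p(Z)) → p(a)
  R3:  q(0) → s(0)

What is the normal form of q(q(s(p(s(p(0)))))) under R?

0

1. q(q(s(p(s(p(0))))))  →  q(s(p(0)))   [R1 at 1]
2. q(s(p(0)))  →  0   [R1 at ε]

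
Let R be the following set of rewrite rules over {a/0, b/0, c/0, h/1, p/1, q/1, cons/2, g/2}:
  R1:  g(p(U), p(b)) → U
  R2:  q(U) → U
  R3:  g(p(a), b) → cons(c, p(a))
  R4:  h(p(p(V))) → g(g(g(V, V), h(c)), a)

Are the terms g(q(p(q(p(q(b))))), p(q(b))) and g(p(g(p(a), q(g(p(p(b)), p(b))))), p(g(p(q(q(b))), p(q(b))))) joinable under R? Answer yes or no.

no — NF(t₁) = p(b), NF(t₂) = a

Reduce t₁ = g(q(p(q(p(q(b))))), p(q(b))):
1. g(q(p(q(p(q(b))))), p(q(b)))  →  g(p(q(p(q(b)))), p(q(b)))   [R2 at 1]
2. g(p(q(p(q(b)))), p(q(b)))  →  g(p(p(q(b))), p(q(b)))   [R2 at 1.1]
3. g(p(p(q(b))), p(q(b)))  →  g(p(p(b)), p(q(b)))   [R2 at 1.1.1]
4. g(p(p(b)), p(q(b)))  →  g(p(p(b)), p(b))   [R2 at 2.1]
5. g(p(p(b)), p(b))  →  p(b)   [R1 at ε]

Reduce t₂ = g(p(g(p(a), q(g(p(p(b)), p(b))))), p(g(p(q(q(b))), p(q(b))))):
1. g(p(g(p(a), q(g(p(p(b)), p(b))))), p(g(p(q(q(b))), p(q(b)))))  →  g(p(g(p(a), g(p(p(b)), p(b)))), p(g(p(q(q(b))), p(q(b)))))   [R2 at 1.1.2]
2. g(p(g(p(a), g(p(p(b)), p(b)))), p(g(p(q(q(b))), p(q(b)))))  →  g(p(g(p(a), p(b))), p(g(p(q(q(b))), p(q(b)))))   [R1 at 1.1.2]
3. g(p(g(p(a), p(b))), p(g(p(q(q(b))), p(q(b)))))  →  g(p(a), p(g(p(q(q(b))), p(q(b)))))   [R1 at 1.1]
4. g(p(a), p(g(p(q(q(b))), p(q(b)))))  →  g(p(a), p(g(p(q(b)), p(q(b)))))   [R2 at 2.1.1.1]
5. g(p(a), p(g(p(q(b)), p(q(b)))))  →  g(p(a), p(g(p(b), p(q(b)))))   [R2 at 2.1.1.1]
6. g(p(a), p(g(p(b), p(q(b)))))  →  g(p(a), p(g(p(b), p(b))))   [R2 at 2.1.2.1]
7. g(p(a), p(g(p(b), p(b))))  →  g(p(a), p(b))   [R1 at 2.1]
8. g(p(a), p(b))  →  a   [R1 at ε]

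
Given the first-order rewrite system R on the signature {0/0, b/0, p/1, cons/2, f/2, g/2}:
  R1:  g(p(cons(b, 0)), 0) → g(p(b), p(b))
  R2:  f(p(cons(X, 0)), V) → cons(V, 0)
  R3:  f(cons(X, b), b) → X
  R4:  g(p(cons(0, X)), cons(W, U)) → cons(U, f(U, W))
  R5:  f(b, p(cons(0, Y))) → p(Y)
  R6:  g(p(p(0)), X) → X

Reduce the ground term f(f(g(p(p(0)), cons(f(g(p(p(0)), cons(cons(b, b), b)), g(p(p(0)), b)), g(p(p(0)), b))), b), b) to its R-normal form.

b

1. f(f(g(p(p(0)), cons(f(g(p(p(0)), cons(cons(b, b), b)), g(p(p(0)), b)), g(p(p(0)), b))), b), b)  →  f(f(cons(f(g(p(p(0)), cons(cons(b, b), b)), g(p(p(0)), b)), g(p(p(0)), b)), b), b)   [R6 at 1.1]
2. f(f(cons(f(g(p(p(0)), cons(cons(b, b), b)), g(p(p(0)), b)), g(p(p(0)), b)), b), b)  →  f(f(cons(f(cons(cons(b, b), b), g(p(p(0)), b)), g(p(p(0)), b)), b), b)   [R6 at 1.1.1.1]
3. f(f(cons(f(cons(cons(b, b), b), g(p(p(0)), b)), g(p(p(0)), b)), b), b)  →  f(f(cons(f(cons(cons(b, b), b), b), g(p(p(0)), b)), b), b)   [R6 at 1.1.1.2]
4. f(f(cons(f(cons(cons(b, b), b), b), g(p(p(0)), b)), b), b)  →  f(f(cons(cons(b, b), g(p(p(0)), b)), b), b)   [R3 at 1.1.1]
5. f(f(cons(cons(b, b), g(p(p(0)), b)), b), b)  →  f(f(cons(cons(b, b), b), b), b)   [R6 at 1.1.2]
6. f(f(cons(cons(b, b), b), b), b)  →  f(cons(b, b), b)   [R3 at 1]
7. f(cons(b, b), b)  →  b   [R3 at ε]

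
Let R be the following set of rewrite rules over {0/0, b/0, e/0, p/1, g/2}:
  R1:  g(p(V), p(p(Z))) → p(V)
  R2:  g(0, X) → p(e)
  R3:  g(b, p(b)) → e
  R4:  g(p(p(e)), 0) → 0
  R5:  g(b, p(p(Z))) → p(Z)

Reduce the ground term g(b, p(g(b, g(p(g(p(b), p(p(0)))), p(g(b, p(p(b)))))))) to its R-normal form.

1. g(b, p(g(b, g(p(g(p(b), p(p(0)))), p(g(b, p(p(b))))))))  →  g(b, p(g(b, g(p(p(b)), p(g(b, p(p(b))))))))   [R1 at 2.1.2.1.1]
2. g(b, p(g(b, g(p(p(b)), p(g(b, p(p(b))))))))  →  g(b, p(g(b, g(p(p(b)), p(p(b))))))   [R5 at 2.1.2.2.1]
3. g(b, p(g(b, g(p(p(b)), p(p(b))))))  →  g(b, p(g(b, p(p(b)))))   [R1 at 2.1.2]
4. g(b, p(g(b, p(p(b)))))  →  g(b, p(p(b)))   [R5 at 2.1]
5. g(b, p(p(b)))  →  p(b)   [R5 at ε]

p(b)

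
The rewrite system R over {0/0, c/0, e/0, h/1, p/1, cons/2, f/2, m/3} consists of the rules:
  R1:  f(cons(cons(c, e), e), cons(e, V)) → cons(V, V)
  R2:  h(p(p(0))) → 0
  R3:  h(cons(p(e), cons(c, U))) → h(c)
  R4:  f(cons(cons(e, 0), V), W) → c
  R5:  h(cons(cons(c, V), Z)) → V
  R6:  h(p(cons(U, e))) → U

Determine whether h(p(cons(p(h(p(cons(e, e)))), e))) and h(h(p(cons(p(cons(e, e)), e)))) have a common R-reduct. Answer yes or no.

no — NF(t₁) = p(e), NF(t₂) = e

Reduce t₁ = h(p(cons(p(h(p(cons(e, e)))), e))):
1. h(p(cons(p(h(p(cons(e, e)))), e)))  →  p(h(p(cons(e, e))))   [R6 at ε]
2. p(h(p(cons(e, e))))  →  p(e)   [R6 at 1]

Reduce t₂ = h(h(p(cons(p(cons(e, e)), e)))):
1. h(h(p(cons(p(cons(e, e)), e))))  →  h(p(cons(e, e)))   [R6 at 1]
2. h(p(cons(e, e)))  →  e   [R6 at ε]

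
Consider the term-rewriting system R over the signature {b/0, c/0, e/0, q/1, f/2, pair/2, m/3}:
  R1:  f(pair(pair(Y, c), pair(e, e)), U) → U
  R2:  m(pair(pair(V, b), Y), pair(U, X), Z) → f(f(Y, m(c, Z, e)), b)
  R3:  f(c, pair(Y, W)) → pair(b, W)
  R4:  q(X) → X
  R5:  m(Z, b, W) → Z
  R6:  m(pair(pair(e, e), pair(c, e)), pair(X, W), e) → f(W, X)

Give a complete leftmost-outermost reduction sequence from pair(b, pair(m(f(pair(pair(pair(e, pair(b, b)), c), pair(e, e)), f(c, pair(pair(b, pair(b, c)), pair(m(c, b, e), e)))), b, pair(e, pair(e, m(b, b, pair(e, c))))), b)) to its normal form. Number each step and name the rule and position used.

1. pair(b, pair(m(f(pair(pair(pair(e, pair(b, b)), c), pair(e, e)), f(c, pair(pair(b, pair(b, c)), pair(m(c, b, e), e)))), b, pair(e, pair(e, m(b, b, pair(e, c))))), b))  →  pair(b, pair(f(pair(pair(pair(e, pair(b, b)), c), pair(e, e)), f(c, pair(pair(b, pair(b, c)), pair(m(c, b, e), e)))), b))   [R5 at 2.1]
2. pair(b, pair(f(pair(pair(pair(e, pair(b, b)), c), pair(e, e)), f(c, pair(pair(b, pair(b, c)), pair(m(c, b, e), e)))), b))  →  pair(b, pair(f(c, pair(pair(b, pair(b, c)), pair(m(c, b, e), e))), b))   [R1 at 2.1]
3. pair(b, pair(f(c, pair(pair(b, pair(b, c)), pair(m(c, b, e), e))), b))  →  pair(b, pair(pair(b, pair(m(c, b, e), e)), b))   [R3 at 2.1]
4. pair(b, pair(pair(b, pair(m(c, b, e), e)), b))  →  pair(b, pair(pair(b, pair(c, e)), b))   [R5 at 2.1.2.1]

pair(b, pair(pair(b, pair(c, e)), b))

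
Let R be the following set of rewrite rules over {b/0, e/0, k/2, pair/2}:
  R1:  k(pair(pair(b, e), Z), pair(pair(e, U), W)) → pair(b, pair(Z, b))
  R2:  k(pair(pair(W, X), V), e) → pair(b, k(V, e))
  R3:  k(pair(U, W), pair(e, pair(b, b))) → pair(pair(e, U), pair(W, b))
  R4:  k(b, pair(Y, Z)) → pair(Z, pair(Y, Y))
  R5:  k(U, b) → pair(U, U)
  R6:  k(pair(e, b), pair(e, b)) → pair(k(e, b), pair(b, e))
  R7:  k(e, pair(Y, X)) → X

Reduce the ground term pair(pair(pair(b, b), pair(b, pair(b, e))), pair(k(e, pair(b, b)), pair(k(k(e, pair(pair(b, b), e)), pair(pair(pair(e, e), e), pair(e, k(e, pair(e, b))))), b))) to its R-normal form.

1. pair(pair(pair(b, b), pair(b, pair(b, e))), pair(k(e, pair(b, b)), pair(k(k(e, pair(pair(b, b), e)), pair(pair(pair(e, e), e), pair(e, k(e, pair(e, b))))), b)))  →  pair(pair(pair(b, b), pair(b, pair(b, e))), pair(b, pair(k(k(e, pair(pair(b, b), e)), pair(pair(pair(e, e), e), pair(e, k(e, pair(e, b))))), b)))   [R7 at 2.1]
2. pair(pair(pair(b, b), pair(b, pair(b, e))), pair(b, pair(k(k(e, pair(pair(b, b), e)), pair(pair(pair(e, e), e), pair(e, k(e, pair(e, b))))), b)))  →  pair(pair(pair(b, b), pair(b, pair(b, e))), pair(b, pair(k(e, pair(pair(pair(e, e), e), pair(e, k(e, pair(e, b))))), b)))   [R7 at 2.2.1.1]
3. pair(pair(pair(b, b), pair(b, pair(b, e))), pair(b, pair(k(e, pair(pair(pair(e, e), e), pair(e, k(e, pair(e, b))))), b)))  →  pair(pair(pair(b, b), pair(b, pair(b, e))), pair(b, pair(pair(e, k(e, pair(e, b))), b)))   [R7 at 2.2.1]
4. pair(pair(pair(b, b), pair(b, pair(b, e))), pair(b, pair(pair(e, k(e, pair(e, b))), b)))  →  pair(pair(pair(b, b), pair(b, pair(b, e))), pair(b, pair(pair(e, b), b)))   [R7 at 2.2.1.2]

pair(pair(pair(b, b), pair(b, pair(b, e))), pair(b, pair(pair(e, b), b)))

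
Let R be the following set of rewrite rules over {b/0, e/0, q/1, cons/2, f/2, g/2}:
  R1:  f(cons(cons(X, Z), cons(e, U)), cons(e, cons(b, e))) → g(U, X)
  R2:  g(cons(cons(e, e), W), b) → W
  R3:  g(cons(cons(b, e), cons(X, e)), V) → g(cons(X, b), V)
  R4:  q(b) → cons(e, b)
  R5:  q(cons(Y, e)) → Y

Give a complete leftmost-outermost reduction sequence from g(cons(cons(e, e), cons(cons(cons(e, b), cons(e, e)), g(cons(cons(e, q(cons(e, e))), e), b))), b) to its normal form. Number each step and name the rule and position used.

cons(cons(cons(e, b), cons(e, e)), e)

1. g(cons(cons(e, e), cons(cons(cons(e, b), cons(e, e)), g(cons(cons(e, q(cons(e, e))), e), b))), b)  →  cons(cons(cons(e, b), cons(e, e)), g(cons(cons(e, q(cons(e, e))), e), b))   [R2 at ε]
2. cons(cons(cons(e, b), cons(e, e)), g(cons(cons(e, q(cons(e, e))), e), b))  →  cons(cons(cons(e, b), cons(e, e)), g(cons(cons(e, e), e), b))   [R5 at 2.1.1.2]
3. cons(cons(cons(e, b), cons(e, e)), g(cons(cons(e, e), e), b))  →  cons(cons(cons(e, b), cons(e, e)), e)   [R2 at 2]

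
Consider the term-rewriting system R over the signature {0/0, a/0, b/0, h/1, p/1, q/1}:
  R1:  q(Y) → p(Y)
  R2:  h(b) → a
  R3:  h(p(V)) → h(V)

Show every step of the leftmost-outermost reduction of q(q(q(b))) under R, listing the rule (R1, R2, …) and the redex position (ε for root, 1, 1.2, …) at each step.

1. q(q(q(b)))  →  p(q(q(b)))   [R1 at ε]
2. p(q(q(b)))  →  p(p(q(b)))   [R1 at 1]
3. p(p(q(b)))  →  p(p(p(b)))   [R1 at 1.1]

p(p(p(b)))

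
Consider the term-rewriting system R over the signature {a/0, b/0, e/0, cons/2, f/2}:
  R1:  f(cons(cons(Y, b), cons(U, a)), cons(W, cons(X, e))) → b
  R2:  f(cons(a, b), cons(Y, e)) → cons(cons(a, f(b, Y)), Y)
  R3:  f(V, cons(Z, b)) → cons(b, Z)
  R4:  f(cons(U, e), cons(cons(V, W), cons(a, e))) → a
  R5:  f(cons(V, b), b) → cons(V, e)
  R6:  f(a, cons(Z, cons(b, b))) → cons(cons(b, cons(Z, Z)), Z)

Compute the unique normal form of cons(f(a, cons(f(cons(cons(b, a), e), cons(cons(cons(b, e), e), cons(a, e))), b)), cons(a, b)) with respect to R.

cons(cons(b, a), cons(a, b))

1. cons(f(a, cons(f(cons(cons(b, a), e), cons(cons(cons(b, e), e), cons(a, e))), b)), cons(a, b))  →  cons(cons(b, f(cons(cons(b, a), e), cons(cons(cons(b, e), e), cons(a, e)))), cons(a, b))   [R3 at 1]
2. cons(cons(b, f(cons(cons(b, a), e), cons(cons(cons(b, e), e), cons(a, e)))), cons(a, b))  →  cons(cons(b, a), cons(a, b))   [R4 at 1.2]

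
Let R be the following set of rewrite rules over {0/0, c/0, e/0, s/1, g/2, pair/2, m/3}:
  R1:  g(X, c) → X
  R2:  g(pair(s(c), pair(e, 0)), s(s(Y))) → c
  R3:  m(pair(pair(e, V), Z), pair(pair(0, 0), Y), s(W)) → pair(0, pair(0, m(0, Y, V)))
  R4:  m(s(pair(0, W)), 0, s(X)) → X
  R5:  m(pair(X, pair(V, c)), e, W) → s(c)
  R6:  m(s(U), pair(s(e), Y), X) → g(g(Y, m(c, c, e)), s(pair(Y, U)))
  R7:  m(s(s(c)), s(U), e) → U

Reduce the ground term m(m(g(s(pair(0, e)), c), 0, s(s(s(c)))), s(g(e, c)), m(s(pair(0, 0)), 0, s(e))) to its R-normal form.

1. m(m(g(s(pair(0, e)), c), 0, s(s(s(c)))), s(g(e, c)), m(s(pair(0, 0)), 0, s(e)))  →  m(m(s(pair(0, e)), 0, s(s(s(c)))), s(g(e, c)), m(s(pair(0, 0)), 0, s(e)))   [R1 at 1.1]
2. m(m(s(pair(0, e)), 0, s(s(s(c)))), s(g(e, c)), m(s(pair(0, 0)), 0, s(e)))  →  m(s(s(c)), s(g(e, c)), m(s(pair(0, 0)), 0, s(e)))   [R4 at 1]
3. m(s(s(c)), s(g(e, c)), m(s(pair(0, 0)), 0, s(e)))  →  m(s(s(c)), s(e), m(s(pair(0, 0)), 0, s(e)))   [R1 at 2.1]
4. m(s(s(c)), s(e), m(s(pair(0, 0)), 0, s(e)))  →  m(s(s(c)), s(e), e)   [R4 at 3]
5. m(s(s(c)), s(e), e)  →  e   [R7 at ε]

e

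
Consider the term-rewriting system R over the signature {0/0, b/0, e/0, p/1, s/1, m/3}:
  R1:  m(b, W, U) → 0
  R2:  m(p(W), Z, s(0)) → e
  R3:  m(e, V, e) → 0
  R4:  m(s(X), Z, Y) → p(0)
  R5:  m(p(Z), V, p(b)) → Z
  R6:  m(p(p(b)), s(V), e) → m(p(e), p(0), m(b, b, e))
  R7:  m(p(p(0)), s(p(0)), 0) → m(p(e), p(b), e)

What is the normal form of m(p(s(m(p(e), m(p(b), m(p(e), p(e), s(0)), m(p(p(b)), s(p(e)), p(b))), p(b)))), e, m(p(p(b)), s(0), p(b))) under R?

1. m(p(s(m(p(e), m(p(b), m(p(e), p(e), s(0)), m(p(p(b)), s(p(e)), p(b))), p(b)))), e, m(p(p(b)), s(0), p(b)))  →  m(p(s(e)), e, m(p(p(b)), s(0), p(b)))   [R5 at 1.1.1]
2. m(p(s(e)), e, m(p(p(b)), s(0), p(b)))  →  m(p(s(e)), e, p(b))   [R5 at 3]
3. m(p(s(e)), e, p(b))  →  s(e)   [R5 at ε]

s(e)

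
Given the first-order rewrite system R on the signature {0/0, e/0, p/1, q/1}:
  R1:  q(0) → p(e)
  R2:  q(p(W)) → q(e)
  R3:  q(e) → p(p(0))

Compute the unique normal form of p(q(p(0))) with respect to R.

p(p(p(0)))

1. p(q(p(0)))  →  p(q(e))   [R2 at 1]
2. p(q(e))  →  p(p(p(0)))   [R3 at 1]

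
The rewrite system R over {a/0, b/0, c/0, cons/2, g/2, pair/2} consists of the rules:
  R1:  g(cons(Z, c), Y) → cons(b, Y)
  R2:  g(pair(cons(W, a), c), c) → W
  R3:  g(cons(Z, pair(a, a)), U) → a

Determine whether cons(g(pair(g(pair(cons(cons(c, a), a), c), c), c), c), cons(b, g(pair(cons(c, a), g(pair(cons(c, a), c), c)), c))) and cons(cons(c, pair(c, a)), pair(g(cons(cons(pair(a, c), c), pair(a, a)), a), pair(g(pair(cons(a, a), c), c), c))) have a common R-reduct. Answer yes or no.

no — NF(t₁) = cons(c, cons(b, c)), NF(t₂) = cons(cons(c, pair(c, a)), pair(a, pair(a, c)))

Reduce t₁ = cons(g(pair(g(pair(cons(cons(c, a), a), c), c), c), c), cons(b, g(pair(cons(c, a), g(pair(cons(c, a), c), c)), c))):
1. cons(g(pair(g(pair(cons(cons(c, a), a), c), c), c), c), cons(b, g(pair(cons(c, a), g(pair(cons(c, a), c), c)), c)))  →  cons(g(pair(cons(c, a), c), c), cons(b, g(pair(cons(c, a), g(pair(cons(c, a), c), c)), c)))   [R2 at 1.1.1]
2. cons(g(pair(cons(c, a), c), c), cons(b, g(pair(cons(c, a), g(pair(cons(c, a), c), c)), c)))  →  cons(c, cons(b, g(pair(cons(c, a), g(pair(cons(c, a), c), c)), c)))   [R2 at 1]
3. cons(c, cons(b, g(pair(cons(c, a), g(pair(cons(c, a), c), c)), c)))  →  cons(c, cons(b, g(pair(cons(c, a), c), c)))   [R2 at 2.2.1.2]
4. cons(c, cons(b, g(pair(cons(c, a), c), c)))  →  cons(c, cons(b, c))   [R2 at 2.2]

Reduce t₂ = cons(cons(c, pair(c, a)), pair(g(cons(cons(pair(a, c), c), pair(a, a)), a), pair(g(pair(cons(a, a), c), c), c))):
1. cons(cons(c, pair(c, a)), pair(g(cons(cons(pair(a, c), c), pair(a, a)), a), pair(g(pair(cons(a, a), c), c), c)))  →  cons(cons(c, pair(c, a)), pair(a, pair(g(pair(cons(a, a), c), c), c)))   [R3 at 2.1]
2. cons(cons(c, pair(c, a)), pair(a, pair(g(pair(cons(a, a), c), c), c)))  →  cons(cons(c, pair(c, a)), pair(a, pair(a, c)))   [R2 at 2.2.1]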